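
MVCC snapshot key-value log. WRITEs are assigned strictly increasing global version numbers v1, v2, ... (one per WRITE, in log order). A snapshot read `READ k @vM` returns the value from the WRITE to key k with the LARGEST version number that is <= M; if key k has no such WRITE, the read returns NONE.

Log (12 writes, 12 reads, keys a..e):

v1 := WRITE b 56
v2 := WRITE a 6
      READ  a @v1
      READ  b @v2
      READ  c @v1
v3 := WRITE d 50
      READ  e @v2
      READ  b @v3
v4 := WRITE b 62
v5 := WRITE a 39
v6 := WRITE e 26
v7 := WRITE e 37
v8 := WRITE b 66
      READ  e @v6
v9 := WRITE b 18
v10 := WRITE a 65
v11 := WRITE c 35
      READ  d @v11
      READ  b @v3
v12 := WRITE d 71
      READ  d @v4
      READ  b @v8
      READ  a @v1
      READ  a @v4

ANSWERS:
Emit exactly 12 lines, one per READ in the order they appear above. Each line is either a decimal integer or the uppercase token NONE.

Answer: NONE
56
NONE
NONE
56
26
50
56
50
66
NONE
6

Derivation:
v1: WRITE b=56  (b history now [(1, 56)])
v2: WRITE a=6  (a history now [(2, 6)])
READ a @v1: history=[(2, 6)] -> no version <= 1 -> NONE
READ b @v2: history=[(1, 56)] -> pick v1 -> 56
READ c @v1: history=[] -> no version <= 1 -> NONE
v3: WRITE d=50  (d history now [(3, 50)])
READ e @v2: history=[] -> no version <= 2 -> NONE
READ b @v3: history=[(1, 56)] -> pick v1 -> 56
v4: WRITE b=62  (b history now [(1, 56), (4, 62)])
v5: WRITE a=39  (a history now [(2, 6), (5, 39)])
v6: WRITE e=26  (e history now [(6, 26)])
v7: WRITE e=37  (e history now [(6, 26), (7, 37)])
v8: WRITE b=66  (b history now [(1, 56), (4, 62), (8, 66)])
READ e @v6: history=[(6, 26), (7, 37)] -> pick v6 -> 26
v9: WRITE b=18  (b history now [(1, 56), (4, 62), (8, 66), (9, 18)])
v10: WRITE a=65  (a history now [(2, 6), (5, 39), (10, 65)])
v11: WRITE c=35  (c history now [(11, 35)])
READ d @v11: history=[(3, 50)] -> pick v3 -> 50
READ b @v3: history=[(1, 56), (4, 62), (8, 66), (9, 18)] -> pick v1 -> 56
v12: WRITE d=71  (d history now [(3, 50), (12, 71)])
READ d @v4: history=[(3, 50), (12, 71)] -> pick v3 -> 50
READ b @v8: history=[(1, 56), (4, 62), (8, 66), (9, 18)] -> pick v8 -> 66
READ a @v1: history=[(2, 6), (5, 39), (10, 65)] -> no version <= 1 -> NONE
READ a @v4: history=[(2, 6), (5, 39), (10, 65)] -> pick v2 -> 6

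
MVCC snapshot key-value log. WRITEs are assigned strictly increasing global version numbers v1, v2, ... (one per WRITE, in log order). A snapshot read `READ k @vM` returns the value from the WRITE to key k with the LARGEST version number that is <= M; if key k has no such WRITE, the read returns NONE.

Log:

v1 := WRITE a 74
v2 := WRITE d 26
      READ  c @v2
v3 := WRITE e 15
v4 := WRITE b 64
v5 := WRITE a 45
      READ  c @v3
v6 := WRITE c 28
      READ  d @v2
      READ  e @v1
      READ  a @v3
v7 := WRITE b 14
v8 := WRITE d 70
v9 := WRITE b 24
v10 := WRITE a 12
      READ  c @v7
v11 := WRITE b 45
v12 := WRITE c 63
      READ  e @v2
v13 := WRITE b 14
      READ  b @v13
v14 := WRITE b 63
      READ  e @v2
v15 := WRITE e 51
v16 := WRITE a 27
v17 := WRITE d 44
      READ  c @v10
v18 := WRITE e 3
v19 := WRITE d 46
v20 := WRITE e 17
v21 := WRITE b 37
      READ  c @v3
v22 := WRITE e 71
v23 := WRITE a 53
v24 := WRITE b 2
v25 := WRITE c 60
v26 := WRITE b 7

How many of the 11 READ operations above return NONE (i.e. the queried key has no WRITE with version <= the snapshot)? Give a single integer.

Answer: 6

Derivation:
v1: WRITE a=74  (a history now [(1, 74)])
v2: WRITE d=26  (d history now [(2, 26)])
READ c @v2: history=[] -> no version <= 2 -> NONE
v3: WRITE e=15  (e history now [(3, 15)])
v4: WRITE b=64  (b history now [(4, 64)])
v5: WRITE a=45  (a history now [(1, 74), (5, 45)])
READ c @v3: history=[] -> no version <= 3 -> NONE
v6: WRITE c=28  (c history now [(6, 28)])
READ d @v2: history=[(2, 26)] -> pick v2 -> 26
READ e @v1: history=[(3, 15)] -> no version <= 1 -> NONE
READ a @v3: history=[(1, 74), (5, 45)] -> pick v1 -> 74
v7: WRITE b=14  (b history now [(4, 64), (7, 14)])
v8: WRITE d=70  (d history now [(2, 26), (8, 70)])
v9: WRITE b=24  (b history now [(4, 64), (7, 14), (9, 24)])
v10: WRITE a=12  (a history now [(1, 74), (5, 45), (10, 12)])
READ c @v7: history=[(6, 28)] -> pick v6 -> 28
v11: WRITE b=45  (b history now [(4, 64), (7, 14), (9, 24), (11, 45)])
v12: WRITE c=63  (c history now [(6, 28), (12, 63)])
READ e @v2: history=[(3, 15)] -> no version <= 2 -> NONE
v13: WRITE b=14  (b history now [(4, 64), (7, 14), (9, 24), (11, 45), (13, 14)])
READ b @v13: history=[(4, 64), (7, 14), (9, 24), (11, 45), (13, 14)] -> pick v13 -> 14
v14: WRITE b=63  (b history now [(4, 64), (7, 14), (9, 24), (11, 45), (13, 14), (14, 63)])
READ e @v2: history=[(3, 15)] -> no version <= 2 -> NONE
v15: WRITE e=51  (e history now [(3, 15), (15, 51)])
v16: WRITE a=27  (a history now [(1, 74), (5, 45), (10, 12), (16, 27)])
v17: WRITE d=44  (d history now [(2, 26), (8, 70), (17, 44)])
READ c @v10: history=[(6, 28), (12, 63)] -> pick v6 -> 28
v18: WRITE e=3  (e history now [(3, 15), (15, 51), (18, 3)])
v19: WRITE d=46  (d history now [(2, 26), (8, 70), (17, 44), (19, 46)])
v20: WRITE e=17  (e history now [(3, 15), (15, 51), (18, 3), (20, 17)])
v21: WRITE b=37  (b history now [(4, 64), (7, 14), (9, 24), (11, 45), (13, 14), (14, 63), (21, 37)])
READ c @v3: history=[(6, 28), (12, 63)] -> no version <= 3 -> NONE
v22: WRITE e=71  (e history now [(3, 15), (15, 51), (18, 3), (20, 17), (22, 71)])
v23: WRITE a=53  (a history now [(1, 74), (5, 45), (10, 12), (16, 27), (23, 53)])
v24: WRITE b=2  (b history now [(4, 64), (7, 14), (9, 24), (11, 45), (13, 14), (14, 63), (21, 37), (24, 2)])
v25: WRITE c=60  (c history now [(6, 28), (12, 63), (25, 60)])
v26: WRITE b=7  (b history now [(4, 64), (7, 14), (9, 24), (11, 45), (13, 14), (14, 63), (21, 37), (24, 2), (26, 7)])
Read results in order: ['NONE', 'NONE', '26', 'NONE', '74', '28', 'NONE', '14', 'NONE', '28', 'NONE']
NONE count = 6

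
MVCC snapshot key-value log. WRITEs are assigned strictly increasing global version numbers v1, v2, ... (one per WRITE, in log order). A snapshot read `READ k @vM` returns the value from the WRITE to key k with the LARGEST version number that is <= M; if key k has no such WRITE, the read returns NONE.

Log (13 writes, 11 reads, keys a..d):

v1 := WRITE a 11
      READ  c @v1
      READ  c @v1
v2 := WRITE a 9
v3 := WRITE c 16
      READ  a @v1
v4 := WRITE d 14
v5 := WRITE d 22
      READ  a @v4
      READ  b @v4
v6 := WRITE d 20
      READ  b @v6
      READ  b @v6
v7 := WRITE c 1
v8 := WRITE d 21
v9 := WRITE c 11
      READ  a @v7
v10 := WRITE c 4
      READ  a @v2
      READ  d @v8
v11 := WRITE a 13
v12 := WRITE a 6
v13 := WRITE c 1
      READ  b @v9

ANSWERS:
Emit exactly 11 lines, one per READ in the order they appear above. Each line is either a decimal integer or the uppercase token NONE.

Answer: NONE
NONE
11
9
NONE
NONE
NONE
9
9
21
NONE

Derivation:
v1: WRITE a=11  (a history now [(1, 11)])
READ c @v1: history=[] -> no version <= 1 -> NONE
READ c @v1: history=[] -> no version <= 1 -> NONE
v2: WRITE a=9  (a history now [(1, 11), (2, 9)])
v3: WRITE c=16  (c history now [(3, 16)])
READ a @v1: history=[(1, 11), (2, 9)] -> pick v1 -> 11
v4: WRITE d=14  (d history now [(4, 14)])
v5: WRITE d=22  (d history now [(4, 14), (5, 22)])
READ a @v4: history=[(1, 11), (2, 9)] -> pick v2 -> 9
READ b @v4: history=[] -> no version <= 4 -> NONE
v6: WRITE d=20  (d history now [(4, 14), (5, 22), (6, 20)])
READ b @v6: history=[] -> no version <= 6 -> NONE
READ b @v6: history=[] -> no version <= 6 -> NONE
v7: WRITE c=1  (c history now [(3, 16), (7, 1)])
v8: WRITE d=21  (d history now [(4, 14), (5, 22), (6, 20), (8, 21)])
v9: WRITE c=11  (c history now [(3, 16), (7, 1), (9, 11)])
READ a @v7: history=[(1, 11), (2, 9)] -> pick v2 -> 9
v10: WRITE c=4  (c history now [(3, 16), (7, 1), (9, 11), (10, 4)])
READ a @v2: history=[(1, 11), (2, 9)] -> pick v2 -> 9
READ d @v8: history=[(4, 14), (5, 22), (6, 20), (8, 21)] -> pick v8 -> 21
v11: WRITE a=13  (a history now [(1, 11), (2, 9), (11, 13)])
v12: WRITE a=6  (a history now [(1, 11), (2, 9), (11, 13), (12, 6)])
v13: WRITE c=1  (c history now [(3, 16), (7, 1), (9, 11), (10, 4), (13, 1)])
READ b @v9: history=[] -> no version <= 9 -> NONE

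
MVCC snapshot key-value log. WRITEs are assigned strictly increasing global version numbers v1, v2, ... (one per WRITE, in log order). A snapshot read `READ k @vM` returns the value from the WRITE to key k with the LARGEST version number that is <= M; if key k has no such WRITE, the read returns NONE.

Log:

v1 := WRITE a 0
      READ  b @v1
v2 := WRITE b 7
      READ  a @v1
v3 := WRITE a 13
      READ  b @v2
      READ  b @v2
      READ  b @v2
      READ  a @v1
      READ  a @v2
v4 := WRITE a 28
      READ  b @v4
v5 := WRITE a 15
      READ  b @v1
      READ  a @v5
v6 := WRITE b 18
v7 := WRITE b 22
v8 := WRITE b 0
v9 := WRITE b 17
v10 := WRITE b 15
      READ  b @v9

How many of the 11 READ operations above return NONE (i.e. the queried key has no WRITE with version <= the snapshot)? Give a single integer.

Answer: 2

Derivation:
v1: WRITE a=0  (a history now [(1, 0)])
READ b @v1: history=[] -> no version <= 1 -> NONE
v2: WRITE b=7  (b history now [(2, 7)])
READ a @v1: history=[(1, 0)] -> pick v1 -> 0
v3: WRITE a=13  (a history now [(1, 0), (3, 13)])
READ b @v2: history=[(2, 7)] -> pick v2 -> 7
READ b @v2: history=[(2, 7)] -> pick v2 -> 7
READ b @v2: history=[(2, 7)] -> pick v2 -> 7
READ a @v1: history=[(1, 0), (3, 13)] -> pick v1 -> 0
READ a @v2: history=[(1, 0), (3, 13)] -> pick v1 -> 0
v4: WRITE a=28  (a history now [(1, 0), (3, 13), (4, 28)])
READ b @v4: history=[(2, 7)] -> pick v2 -> 7
v5: WRITE a=15  (a history now [(1, 0), (3, 13), (4, 28), (5, 15)])
READ b @v1: history=[(2, 7)] -> no version <= 1 -> NONE
READ a @v5: history=[(1, 0), (3, 13), (4, 28), (5, 15)] -> pick v5 -> 15
v6: WRITE b=18  (b history now [(2, 7), (6, 18)])
v7: WRITE b=22  (b history now [(2, 7), (6, 18), (7, 22)])
v8: WRITE b=0  (b history now [(2, 7), (6, 18), (7, 22), (8, 0)])
v9: WRITE b=17  (b history now [(2, 7), (6, 18), (7, 22), (8, 0), (9, 17)])
v10: WRITE b=15  (b history now [(2, 7), (6, 18), (7, 22), (8, 0), (9, 17), (10, 15)])
READ b @v9: history=[(2, 7), (6, 18), (7, 22), (8, 0), (9, 17), (10, 15)] -> pick v9 -> 17
Read results in order: ['NONE', '0', '7', '7', '7', '0', '0', '7', 'NONE', '15', '17']
NONE count = 2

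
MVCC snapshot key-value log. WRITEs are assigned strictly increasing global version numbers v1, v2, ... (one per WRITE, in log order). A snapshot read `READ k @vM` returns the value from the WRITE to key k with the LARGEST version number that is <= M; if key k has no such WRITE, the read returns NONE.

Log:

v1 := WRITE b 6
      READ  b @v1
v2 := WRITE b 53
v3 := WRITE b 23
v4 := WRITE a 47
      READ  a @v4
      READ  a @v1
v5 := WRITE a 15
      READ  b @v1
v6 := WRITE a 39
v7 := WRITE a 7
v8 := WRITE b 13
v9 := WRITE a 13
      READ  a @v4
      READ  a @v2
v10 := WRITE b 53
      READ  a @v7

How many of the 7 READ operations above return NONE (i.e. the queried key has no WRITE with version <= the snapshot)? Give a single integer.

Answer: 2

Derivation:
v1: WRITE b=6  (b history now [(1, 6)])
READ b @v1: history=[(1, 6)] -> pick v1 -> 6
v2: WRITE b=53  (b history now [(1, 6), (2, 53)])
v3: WRITE b=23  (b history now [(1, 6), (2, 53), (3, 23)])
v4: WRITE a=47  (a history now [(4, 47)])
READ a @v4: history=[(4, 47)] -> pick v4 -> 47
READ a @v1: history=[(4, 47)] -> no version <= 1 -> NONE
v5: WRITE a=15  (a history now [(4, 47), (5, 15)])
READ b @v1: history=[(1, 6), (2, 53), (3, 23)] -> pick v1 -> 6
v6: WRITE a=39  (a history now [(4, 47), (5, 15), (6, 39)])
v7: WRITE a=7  (a history now [(4, 47), (5, 15), (6, 39), (7, 7)])
v8: WRITE b=13  (b history now [(1, 6), (2, 53), (3, 23), (8, 13)])
v9: WRITE a=13  (a history now [(4, 47), (5, 15), (6, 39), (7, 7), (9, 13)])
READ a @v4: history=[(4, 47), (5, 15), (6, 39), (7, 7), (9, 13)] -> pick v4 -> 47
READ a @v2: history=[(4, 47), (5, 15), (6, 39), (7, 7), (9, 13)] -> no version <= 2 -> NONE
v10: WRITE b=53  (b history now [(1, 6), (2, 53), (3, 23), (8, 13), (10, 53)])
READ a @v7: history=[(4, 47), (5, 15), (6, 39), (7, 7), (9, 13)] -> pick v7 -> 7
Read results in order: ['6', '47', 'NONE', '6', '47', 'NONE', '7']
NONE count = 2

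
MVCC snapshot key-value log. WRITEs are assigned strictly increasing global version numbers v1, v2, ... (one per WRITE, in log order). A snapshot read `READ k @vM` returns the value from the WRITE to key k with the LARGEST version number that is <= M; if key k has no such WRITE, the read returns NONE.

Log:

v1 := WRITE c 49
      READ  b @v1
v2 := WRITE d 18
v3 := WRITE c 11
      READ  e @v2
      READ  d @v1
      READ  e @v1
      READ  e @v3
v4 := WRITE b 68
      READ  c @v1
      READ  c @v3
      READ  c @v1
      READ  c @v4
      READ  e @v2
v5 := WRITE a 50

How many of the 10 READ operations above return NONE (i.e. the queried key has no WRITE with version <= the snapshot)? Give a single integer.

Answer: 6

Derivation:
v1: WRITE c=49  (c history now [(1, 49)])
READ b @v1: history=[] -> no version <= 1 -> NONE
v2: WRITE d=18  (d history now [(2, 18)])
v3: WRITE c=11  (c history now [(1, 49), (3, 11)])
READ e @v2: history=[] -> no version <= 2 -> NONE
READ d @v1: history=[(2, 18)] -> no version <= 1 -> NONE
READ e @v1: history=[] -> no version <= 1 -> NONE
READ e @v3: history=[] -> no version <= 3 -> NONE
v4: WRITE b=68  (b history now [(4, 68)])
READ c @v1: history=[(1, 49), (3, 11)] -> pick v1 -> 49
READ c @v3: history=[(1, 49), (3, 11)] -> pick v3 -> 11
READ c @v1: history=[(1, 49), (3, 11)] -> pick v1 -> 49
READ c @v4: history=[(1, 49), (3, 11)] -> pick v3 -> 11
READ e @v2: history=[] -> no version <= 2 -> NONE
v5: WRITE a=50  (a history now [(5, 50)])
Read results in order: ['NONE', 'NONE', 'NONE', 'NONE', 'NONE', '49', '11', '49', '11', 'NONE']
NONE count = 6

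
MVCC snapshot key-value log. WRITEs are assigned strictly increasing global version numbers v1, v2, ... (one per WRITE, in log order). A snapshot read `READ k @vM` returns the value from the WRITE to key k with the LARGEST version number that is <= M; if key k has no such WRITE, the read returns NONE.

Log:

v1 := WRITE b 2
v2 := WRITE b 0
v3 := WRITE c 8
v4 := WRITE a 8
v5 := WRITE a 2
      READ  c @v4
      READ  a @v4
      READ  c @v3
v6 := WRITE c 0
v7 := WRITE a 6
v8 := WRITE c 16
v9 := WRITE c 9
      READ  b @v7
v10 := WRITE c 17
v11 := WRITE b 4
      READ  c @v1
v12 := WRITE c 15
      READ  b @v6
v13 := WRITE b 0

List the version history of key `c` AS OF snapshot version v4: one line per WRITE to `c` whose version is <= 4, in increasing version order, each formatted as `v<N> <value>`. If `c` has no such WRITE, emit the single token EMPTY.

Scan writes for key=c with version <= 4:
  v1 WRITE b 2 -> skip
  v2 WRITE b 0 -> skip
  v3 WRITE c 8 -> keep
  v4 WRITE a 8 -> skip
  v5 WRITE a 2 -> skip
  v6 WRITE c 0 -> drop (> snap)
  v7 WRITE a 6 -> skip
  v8 WRITE c 16 -> drop (> snap)
  v9 WRITE c 9 -> drop (> snap)
  v10 WRITE c 17 -> drop (> snap)
  v11 WRITE b 4 -> skip
  v12 WRITE c 15 -> drop (> snap)
  v13 WRITE b 0 -> skip
Collected: [(3, 8)]

Answer: v3 8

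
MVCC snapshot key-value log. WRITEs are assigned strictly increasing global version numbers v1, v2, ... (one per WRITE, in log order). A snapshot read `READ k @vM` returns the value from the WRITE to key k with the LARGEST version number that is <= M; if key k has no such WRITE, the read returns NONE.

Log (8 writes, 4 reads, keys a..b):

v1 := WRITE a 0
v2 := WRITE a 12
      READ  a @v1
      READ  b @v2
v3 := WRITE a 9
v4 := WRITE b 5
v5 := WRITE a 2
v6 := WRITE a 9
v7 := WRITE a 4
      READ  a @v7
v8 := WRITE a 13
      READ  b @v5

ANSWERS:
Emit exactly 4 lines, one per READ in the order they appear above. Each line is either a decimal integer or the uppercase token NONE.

v1: WRITE a=0  (a history now [(1, 0)])
v2: WRITE a=12  (a history now [(1, 0), (2, 12)])
READ a @v1: history=[(1, 0), (2, 12)] -> pick v1 -> 0
READ b @v2: history=[] -> no version <= 2 -> NONE
v3: WRITE a=9  (a history now [(1, 0), (2, 12), (3, 9)])
v4: WRITE b=5  (b history now [(4, 5)])
v5: WRITE a=2  (a history now [(1, 0), (2, 12), (3, 9), (5, 2)])
v6: WRITE a=9  (a history now [(1, 0), (2, 12), (3, 9), (5, 2), (6, 9)])
v7: WRITE a=4  (a history now [(1, 0), (2, 12), (3, 9), (5, 2), (6, 9), (7, 4)])
READ a @v7: history=[(1, 0), (2, 12), (3, 9), (5, 2), (6, 9), (7, 4)] -> pick v7 -> 4
v8: WRITE a=13  (a history now [(1, 0), (2, 12), (3, 9), (5, 2), (6, 9), (7, 4), (8, 13)])
READ b @v5: history=[(4, 5)] -> pick v4 -> 5

Answer: 0
NONE
4
5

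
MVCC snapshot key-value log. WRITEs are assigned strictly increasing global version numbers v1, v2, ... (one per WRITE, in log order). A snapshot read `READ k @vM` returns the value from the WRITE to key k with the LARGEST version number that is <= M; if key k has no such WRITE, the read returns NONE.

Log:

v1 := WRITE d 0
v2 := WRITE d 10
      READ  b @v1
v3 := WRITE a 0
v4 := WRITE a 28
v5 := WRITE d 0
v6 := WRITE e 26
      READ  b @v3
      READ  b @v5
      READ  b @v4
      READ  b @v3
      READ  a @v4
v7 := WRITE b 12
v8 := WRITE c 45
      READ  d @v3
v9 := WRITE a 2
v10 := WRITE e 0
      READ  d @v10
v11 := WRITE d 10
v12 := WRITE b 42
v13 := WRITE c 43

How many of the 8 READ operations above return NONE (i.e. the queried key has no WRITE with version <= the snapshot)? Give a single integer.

v1: WRITE d=0  (d history now [(1, 0)])
v2: WRITE d=10  (d history now [(1, 0), (2, 10)])
READ b @v1: history=[] -> no version <= 1 -> NONE
v3: WRITE a=0  (a history now [(3, 0)])
v4: WRITE a=28  (a history now [(3, 0), (4, 28)])
v5: WRITE d=0  (d history now [(1, 0), (2, 10), (5, 0)])
v6: WRITE e=26  (e history now [(6, 26)])
READ b @v3: history=[] -> no version <= 3 -> NONE
READ b @v5: history=[] -> no version <= 5 -> NONE
READ b @v4: history=[] -> no version <= 4 -> NONE
READ b @v3: history=[] -> no version <= 3 -> NONE
READ a @v4: history=[(3, 0), (4, 28)] -> pick v4 -> 28
v7: WRITE b=12  (b history now [(7, 12)])
v8: WRITE c=45  (c history now [(8, 45)])
READ d @v3: history=[(1, 0), (2, 10), (5, 0)] -> pick v2 -> 10
v9: WRITE a=2  (a history now [(3, 0), (4, 28), (9, 2)])
v10: WRITE e=0  (e history now [(6, 26), (10, 0)])
READ d @v10: history=[(1, 0), (2, 10), (5, 0)] -> pick v5 -> 0
v11: WRITE d=10  (d history now [(1, 0), (2, 10), (5, 0), (11, 10)])
v12: WRITE b=42  (b history now [(7, 12), (12, 42)])
v13: WRITE c=43  (c history now [(8, 45), (13, 43)])
Read results in order: ['NONE', 'NONE', 'NONE', 'NONE', 'NONE', '28', '10', '0']
NONE count = 5

Answer: 5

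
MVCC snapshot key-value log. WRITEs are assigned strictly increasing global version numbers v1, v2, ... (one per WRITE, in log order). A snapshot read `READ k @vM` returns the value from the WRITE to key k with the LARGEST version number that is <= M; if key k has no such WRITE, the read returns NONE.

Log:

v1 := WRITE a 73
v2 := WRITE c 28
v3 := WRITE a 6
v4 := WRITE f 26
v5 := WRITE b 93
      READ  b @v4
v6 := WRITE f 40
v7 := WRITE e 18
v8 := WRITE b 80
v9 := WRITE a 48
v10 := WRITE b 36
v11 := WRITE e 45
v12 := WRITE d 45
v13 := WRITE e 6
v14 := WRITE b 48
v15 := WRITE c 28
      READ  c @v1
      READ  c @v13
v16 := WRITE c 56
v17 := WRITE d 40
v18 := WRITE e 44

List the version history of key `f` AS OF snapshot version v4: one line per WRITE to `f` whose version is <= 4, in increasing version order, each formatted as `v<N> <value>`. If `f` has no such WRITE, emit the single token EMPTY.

Answer: v4 26

Derivation:
Scan writes for key=f with version <= 4:
  v1 WRITE a 73 -> skip
  v2 WRITE c 28 -> skip
  v3 WRITE a 6 -> skip
  v4 WRITE f 26 -> keep
  v5 WRITE b 93 -> skip
  v6 WRITE f 40 -> drop (> snap)
  v7 WRITE e 18 -> skip
  v8 WRITE b 80 -> skip
  v9 WRITE a 48 -> skip
  v10 WRITE b 36 -> skip
  v11 WRITE e 45 -> skip
  v12 WRITE d 45 -> skip
  v13 WRITE e 6 -> skip
  v14 WRITE b 48 -> skip
  v15 WRITE c 28 -> skip
  v16 WRITE c 56 -> skip
  v17 WRITE d 40 -> skip
  v18 WRITE e 44 -> skip
Collected: [(4, 26)]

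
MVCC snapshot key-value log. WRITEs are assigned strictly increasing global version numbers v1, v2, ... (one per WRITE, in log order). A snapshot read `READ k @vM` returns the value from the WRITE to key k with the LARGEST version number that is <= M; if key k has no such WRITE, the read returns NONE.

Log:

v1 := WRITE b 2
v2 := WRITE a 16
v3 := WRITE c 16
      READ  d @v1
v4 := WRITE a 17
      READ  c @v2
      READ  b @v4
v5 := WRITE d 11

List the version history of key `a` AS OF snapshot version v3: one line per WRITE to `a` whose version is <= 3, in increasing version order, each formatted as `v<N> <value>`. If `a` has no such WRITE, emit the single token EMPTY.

Scan writes for key=a with version <= 3:
  v1 WRITE b 2 -> skip
  v2 WRITE a 16 -> keep
  v3 WRITE c 16 -> skip
  v4 WRITE a 17 -> drop (> snap)
  v5 WRITE d 11 -> skip
Collected: [(2, 16)]

Answer: v2 16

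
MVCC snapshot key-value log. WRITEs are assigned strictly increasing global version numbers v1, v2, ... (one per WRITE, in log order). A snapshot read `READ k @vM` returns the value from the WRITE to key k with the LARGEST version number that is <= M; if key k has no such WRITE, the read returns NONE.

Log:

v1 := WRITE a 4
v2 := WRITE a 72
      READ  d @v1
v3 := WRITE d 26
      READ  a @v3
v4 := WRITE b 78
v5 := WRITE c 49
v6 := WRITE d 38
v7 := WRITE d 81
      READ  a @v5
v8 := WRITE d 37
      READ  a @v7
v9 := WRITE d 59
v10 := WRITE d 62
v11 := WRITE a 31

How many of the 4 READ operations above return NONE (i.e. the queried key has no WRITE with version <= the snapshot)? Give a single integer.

v1: WRITE a=4  (a history now [(1, 4)])
v2: WRITE a=72  (a history now [(1, 4), (2, 72)])
READ d @v1: history=[] -> no version <= 1 -> NONE
v3: WRITE d=26  (d history now [(3, 26)])
READ a @v3: history=[(1, 4), (2, 72)] -> pick v2 -> 72
v4: WRITE b=78  (b history now [(4, 78)])
v5: WRITE c=49  (c history now [(5, 49)])
v6: WRITE d=38  (d history now [(3, 26), (6, 38)])
v7: WRITE d=81  (d history now [(3, 26), (6, 38), (7, 81)])
READ a @v5: history=[(1, 4), (2, 72)] -> pick v2 -> 72
v8: WRITE d=37  (d history now [(3, 26), (6, 38), (7, 81), (8, 37)])
READ a @v7: history=[(1, 4), (2, 72)] -> pick v2 -> 72
v9: WRITE d=59  (d history now [(3, 26), (6, 38), (7, 81), (8, 37), (9, 59)])
v10: WRITE d=62  (d history now [(3, 26), (6, 38), (7, 81), (8, 37), (9, 59), (10, 62)])
v11: WRITE a=31  (a history now [(1, 4), (2, 72), (11, 31)])
Read results in order: ['NONE', '72', '72', '72']
NONE count = 1

Answer: 1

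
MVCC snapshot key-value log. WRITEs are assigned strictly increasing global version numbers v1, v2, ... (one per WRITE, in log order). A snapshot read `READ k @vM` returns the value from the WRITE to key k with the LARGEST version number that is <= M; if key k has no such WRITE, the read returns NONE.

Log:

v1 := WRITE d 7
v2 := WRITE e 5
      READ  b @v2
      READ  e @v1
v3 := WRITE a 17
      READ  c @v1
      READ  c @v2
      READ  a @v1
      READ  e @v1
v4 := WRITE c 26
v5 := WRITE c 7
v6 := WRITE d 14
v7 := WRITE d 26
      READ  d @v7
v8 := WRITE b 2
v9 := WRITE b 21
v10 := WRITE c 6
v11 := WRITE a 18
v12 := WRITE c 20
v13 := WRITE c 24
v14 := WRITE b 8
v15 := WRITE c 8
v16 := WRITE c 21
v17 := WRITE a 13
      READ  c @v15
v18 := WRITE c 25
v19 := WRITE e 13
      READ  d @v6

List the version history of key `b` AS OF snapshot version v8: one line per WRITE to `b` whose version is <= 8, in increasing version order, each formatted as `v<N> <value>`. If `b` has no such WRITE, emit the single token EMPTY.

Answer: v8 2

Derivation:
Scan writes for key=b with version <= 8:
  v1 WRITE d 7 -> skip
  v2 WRITE e 5 -> skip
  v3 WRITE a 17 -> skip
  v4 WRITE c 26 -> skip
  v5 WRITE c 7 -> skip
  v6 WRITE d 14 -> skip
  v7 WRITE d 26 -> skip
  v8 WRITE b 2 -> keep
  v9 WRITE b 21 -> drop (> snap)
  v10 WRITE c 6 -> skip
  v11 WRITE a 18 -> skip
  v12 WRITE c 20 -> skip
  v13 WRITE c 24 -> skip
  v14 WRITE b 8 -> drop (> snap)
  v15 WRITE c 8 -> skip
  v16 WRITE c 21 -> skip
  v17 WRITE a 13 -> skip
  v18 WRITE c 25 -> skip
  v19 WRITE e 13 -> skip
Collected: [(8, 2)]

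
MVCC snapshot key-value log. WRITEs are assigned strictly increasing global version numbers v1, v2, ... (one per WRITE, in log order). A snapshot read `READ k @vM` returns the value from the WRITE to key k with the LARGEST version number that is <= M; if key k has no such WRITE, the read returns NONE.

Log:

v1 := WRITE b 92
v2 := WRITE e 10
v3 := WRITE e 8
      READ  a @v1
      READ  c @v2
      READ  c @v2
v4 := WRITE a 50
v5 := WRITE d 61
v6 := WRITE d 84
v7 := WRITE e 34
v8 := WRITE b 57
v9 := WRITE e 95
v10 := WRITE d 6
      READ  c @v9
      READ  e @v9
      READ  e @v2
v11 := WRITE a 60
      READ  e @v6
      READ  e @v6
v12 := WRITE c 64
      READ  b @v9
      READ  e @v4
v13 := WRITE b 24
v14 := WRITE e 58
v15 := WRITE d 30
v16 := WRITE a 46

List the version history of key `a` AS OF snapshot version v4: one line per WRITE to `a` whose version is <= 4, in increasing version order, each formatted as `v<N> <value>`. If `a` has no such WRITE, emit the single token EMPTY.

Scan writes for key=a with version <= 4:
  v1 WRITE b 92 -> skip
  v2 WRITE e 10 -> skip
  v3 WRITE e 8 -> skip
  v4 WRITE a 50 -> keep
  v5 WRITE d 61 -> skip
  v6 WRITE d 84 -> skip
  v7 WRITE e 34 -> skip
  v8 WRITE b 57 -> skip
  v9 WRITE e 95 -> skip
  v10 WRITE d 6 -> skip
  v11 WRITE a 60 -> drop (> snap)
  v12 WRITE c 64 -> skip
  v13 WRITE b 24 -> skip
  v14 WRITE e 58 -> skip
  v15 WRITE d 30 -> skip
  v16 WRITE a 46 -> drop (> snap)
Collected: [(4, 50)]

Answer: v4 50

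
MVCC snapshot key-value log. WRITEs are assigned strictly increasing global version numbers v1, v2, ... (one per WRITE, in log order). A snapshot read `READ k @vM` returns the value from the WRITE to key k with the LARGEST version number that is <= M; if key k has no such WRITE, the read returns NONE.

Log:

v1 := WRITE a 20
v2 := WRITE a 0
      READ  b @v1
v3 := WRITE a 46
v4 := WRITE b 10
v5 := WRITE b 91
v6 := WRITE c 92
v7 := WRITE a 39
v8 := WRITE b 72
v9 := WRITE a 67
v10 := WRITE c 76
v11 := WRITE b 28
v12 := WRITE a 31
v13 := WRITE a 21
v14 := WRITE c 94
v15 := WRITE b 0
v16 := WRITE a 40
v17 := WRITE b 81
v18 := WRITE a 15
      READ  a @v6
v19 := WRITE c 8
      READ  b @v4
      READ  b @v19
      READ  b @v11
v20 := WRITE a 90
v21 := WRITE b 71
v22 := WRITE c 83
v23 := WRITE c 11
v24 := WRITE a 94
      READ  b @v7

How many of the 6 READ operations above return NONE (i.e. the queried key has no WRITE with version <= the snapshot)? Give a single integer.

Answer: 1

Derivation:
v1: WRITE a=20  (a history now [(1, 20)])
v2: WRITE a=0  (a history now [(1, 20), (2, 0)])
READ b @v1: history=[] -> no version <= 1 -> NONE
v3: WRITE a=46  (a history now [(1, 20), (2, 0), (3, 46)])
v4: WRITE b=10  (b history now [(4, 10)])
v5: WRITE b=91  (b history now [(4, 10), (5, 91)])
v6: WRITE c=92  (c history now [(6, 92)])
v7: WRITE a=39  (a history now [(1, 20), (2, 0), (3, 46), (7, 39)])
v8: WRITE b=72  (b history now [(4, 10), (5, 91), (8, 72)])
v9: WRITE a=67  (a history now [(1, 20), (2, 0), (3, 46), (7, 39), (9, 67)])
v10: WRITE c=76  (c history now [(6, 92), (10, 76)])
v11: WRITE b=28  (b history now [(4, 10), (5, 91), (8, 72), (11, 28)])
v12: WRITE a=31  (a history now [(1, 20), (2, 0), (3, 46), (7, 39), (9, 67), (12, 31)])
v13: WRITE a=21  (a history now [(1, 20), (2, 0), (3, 46), (7, 39), (9, 67), (12, 31), (13, 21)])
v14: WRITE c=94  (c history now [(6, 92), (10, 76), (14, 94)])
v15: WRITE b=0  (b history now [(4, 10), (5, 91), (8, 72), (11, 28), (15, 0)])
v16: WRITE a=40  (a history now [(1, 20), (2, 0), (3, 46), (7, 39), (9, 67), (12, 31), (13, 21), (16, 40)])
v17: WRITE b=81  (b history now [(4, 10), (5, 91), (8, 72), (11, 28), (15, 0), (17, 81)])
v18: WRITE a=15  (a history now [(1, 20), (2, 0), (3, 46), (7, 39), (9, 67), (12, 31), (13, 21), (16, 40), (18, 15)])
READ a @v6: history=[(1, 20), (2, 0), (3, 46), (7, 39), (9, 67), (12, 31), (13, 21), (16, 40), (18, 15)] -> pick v3 -> 46
v19: WRITE c=8  (c history now [(6, 92), (10, 76), (14, 94), (19, 8)])
READ b @v4: history=[(4, 10), (5, 91), (8, 72), (11, 28), (15, 0), (17, 81)] -> pick v4 -> 10
READ b @v19: history=[(4, 10), (5, 91), (8, 72), (11, 28), (15, 0), (17, 81)] -> pick v17 -> 81
READ b @v11: history=[(4, 10), (5, 91), (8, 72), (11, 28), (15, 0), (17, 81)] -> pick v11 -> 28
v20: WRITE a=90  (a history now [(1, 20), (2, 0), (3, 46), (7, 39), (9, 67), (12, 31), (13, 21), (16, 40), (18, 15), (20, 90)])
v21: WRITE b=71  (b history now [(4, 10), (5, 91), (8, 72), (11, 28), (15, 0), (17, 81), (21, 71)])
v22: WRITE c=83  (c history now [(6, 92), (10, 76), (14, 94), (19, 8), (22, 83)])
v23: WRITE c=11  (c history now [(6, 92), (10, 76), (14, 94), (19, 8), (22, 83), (23, 11)])
v24: WRITE a=94  (a history now [(1, 20), (2, 0), (3, 46), (7, 39), (9, 67), (12, 31), (13, 21), (16, 40), (18, 15), (20, 90), (24, 94)])
READ b @v7: history=[(4, 10), (5, 91), (8, 72), (11, 28), (15, 0), (17, 81), (21, 71)] -> pick v5 -> 91
Read results in order: ['NONE', '46', '10', '81', '28', '91']
NONE count = 1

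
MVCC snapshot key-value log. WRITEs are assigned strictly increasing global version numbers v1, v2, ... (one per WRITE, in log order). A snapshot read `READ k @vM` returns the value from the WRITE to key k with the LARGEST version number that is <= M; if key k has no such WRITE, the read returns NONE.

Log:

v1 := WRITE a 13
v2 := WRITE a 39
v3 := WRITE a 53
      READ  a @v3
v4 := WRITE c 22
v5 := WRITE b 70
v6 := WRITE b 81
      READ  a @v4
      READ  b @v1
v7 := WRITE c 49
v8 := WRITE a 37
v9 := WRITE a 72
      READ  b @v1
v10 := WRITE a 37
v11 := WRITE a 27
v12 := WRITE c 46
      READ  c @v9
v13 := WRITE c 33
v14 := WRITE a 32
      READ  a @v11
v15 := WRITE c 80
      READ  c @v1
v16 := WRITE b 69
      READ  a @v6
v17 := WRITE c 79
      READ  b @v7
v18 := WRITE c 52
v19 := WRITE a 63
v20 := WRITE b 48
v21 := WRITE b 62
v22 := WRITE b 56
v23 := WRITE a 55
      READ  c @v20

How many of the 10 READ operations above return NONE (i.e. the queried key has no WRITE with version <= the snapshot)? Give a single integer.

v1: WRITE a=13  (a history now [(1, 13)])
v2: WRITE a=39  (a history now [(1, 13), (2, 39)])
v3: WRITE a=53  (a history now [(1, 13), (2, 39), (3, 53)])
READ a @v3: history=[(1, 13), (2, 39), (3, 53)] -> pick v3 -> 53
v4: WRITE c=22  (c history now [(4, 22)])
v5: WRITE b=70  (b history now [(5, 70)])
v6: WRITE b=81  (b history now [(5, 70), (6, 81)])
READ a @v4: history=[(1, 13), (2, 39), (3, 53)] -> pick v3 -> 53
READ b @v1: history=[(5, 70), (6, 81)] -> no version <= 1 -> NONE
v7: WRITE c=49  (c history now [(4, 22), (7, 49)])
v8: WRITE a=37  (a history now [(1, 13), (2, 39), (3, 53), (8, 37)])
v9: WRITE a=72  (a history now [(1, 13), (2, 39), (3, 53), (8, 37), (9, 72)])
READ b @v1: history=[(5, 70), (6, 81)] -> no version <= 1 -> NONE
v10: WRITE a=37  (a history now [(1, 13), (2, 39), (3, 53), (8, 37), (9, 72), (10, 37)])
v11: WRITE a=27  (a history now [(1, 13), (2, 39), (3, 53), (8, 37), (9, 72), (10, 37), (11, 27)])
v12: WRITE c=46  (c history now [(4, 22), (7, 49), (12, 46)])
READ c @v9: history=[(4, 22), (7, 49), (12, 46)] -> pick v7 -> 49
v13: WRITE c=33  (c history now [(4, 22), (7, 49), (12, 46), (13, 33)])
v14: WRITE a=32  (a history now [(1, 13), (2, 39), (3, 53), (8, 37), (9, 72), (10, 37), (11, 27), (14, 32)])
READ a @v11: history=[(1, 13), (2, 39), (3, 53), (8, 37), (9, 72), (10, 37), (11, 27), (14, 32)] -> pick v11 -> 27
v15: WRITE c=80  (c history now [(4, 22), (7, 49), (12, 46), (13, 33), (15, 80)])
READ c @v1: history=[(4, 22), (7, 49), (12, 46), (13, 33), (15, 80)] -> no version <= 1 -> NONE
v16: WRITE b=69  (b history now [(5, 70), (6, 81), (16, 69)])
READ a @v6: history=[(1, 13), (2, 39), (3, 53), (8, 37), (9, 72), (10, 37), (11, 27), (14, 32)] -> pick v3 -> 53
v17: WRITE c=79  (c history now [(4, 22), (7, 49), (12, 46), (13, 33), (15, 80), (17, 79)])
READ b @v7: history=[(5, 70), (6, 81), (16, 69)] -> pick v6 -> 81
v18: WRITE c=52  (c history now [(4, 22), (7, 49), (12, 46), (13, 33), (15, 80), (17, 79), (18, 52)])
v19: WRITE a=63  (a history now [(1, 13), (2, 39), (3, 53), (8, 37), (9, 72), (10, 37), (11, 27), (14, 32), (19, 63)])
v20: WRITE b=48  (b history now [(5, 70), (6, 81), (16, 69), (20, 48)])
v21: WRITE b=62  (b history now [(5, 70), (6, 81), (16, 69), (20, 48), (21, 62)])
v22: WRITE b=56  (b history now [(5, 70), (6, 81), (16, 69), (20, 48), (21, 62), (22, 56)])
v23: WRITE a=55  (a history now [(1, 13), (2, 39), (3, 53), (8, 37), (9, 72), (10, 37), (11, 27), (14, 32), (19, 63), (23, 55)])
READ c @v20: history=[(4, 22), (7, 49), (12, 46), (13, 33), (15, 80), (17, 79), (18, 52)] -> pick v18 -> 52
Read results in order: ['53', '53', 'NONE', 'NONE', '49', '27', 'NONE', '53', '81', '52']
NONE count = 3

Answer: 3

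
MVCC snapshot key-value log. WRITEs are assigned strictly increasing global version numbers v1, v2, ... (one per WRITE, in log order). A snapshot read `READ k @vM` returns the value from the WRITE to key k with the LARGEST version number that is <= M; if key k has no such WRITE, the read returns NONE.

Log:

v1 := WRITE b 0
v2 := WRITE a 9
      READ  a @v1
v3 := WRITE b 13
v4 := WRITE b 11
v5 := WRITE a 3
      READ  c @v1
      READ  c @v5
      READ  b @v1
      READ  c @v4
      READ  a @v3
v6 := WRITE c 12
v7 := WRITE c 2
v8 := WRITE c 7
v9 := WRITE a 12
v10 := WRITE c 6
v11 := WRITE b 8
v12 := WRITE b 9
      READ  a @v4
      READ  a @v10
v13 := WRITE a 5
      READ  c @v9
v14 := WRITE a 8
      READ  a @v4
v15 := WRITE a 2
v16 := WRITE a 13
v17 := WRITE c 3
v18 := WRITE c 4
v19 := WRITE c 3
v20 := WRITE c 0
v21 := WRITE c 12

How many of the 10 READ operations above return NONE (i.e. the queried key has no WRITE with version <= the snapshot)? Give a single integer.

v1: WRITE b=0  (b history now [(1, 0)])
v2: WRITE a=9  (a history now [(2, 9)])
READ a @v1: history=[(2, 9)] -> no version <= 1 -> NONE
v3: WRITE b=13  (b history now [(1, 0), (3, 13)])
v4: WRITE b=11  (b history now [(1, 0), (3, 13), (4, 11)])
v5: WRITE a=3  (a history now [(2, 9), (5, 3)])
READ c @v1: history=[] -> no version <= 1 -> NONE
READ c @v5: history=[] -> no version <= 5 -> NONE
READ b @v1: history=[(1, 0), (3, 13), (4, 11)] -> pick v1 -> 0
READ c @v4: history=[] -> no version <= 4 -> NONE
READ a @v3: history=[(2, 9), (5, 3)] -> pick v2 -> 9
v6: WRITE c=12  (c history now [(6, 12)])
v7: WRITE c=2  (c history now [(6, 12), (7, 2)])
v8: WRITE c=7  (c history now [(6, 12), (7, 2), (8, 7)])
v9: WRITE a=12  (a history now [(2, 9), (5, 3), (9, 12)])
v10: WRITE c=6  (c history now [(6, 12), (7, 2), (8, 7), (10, 6)])
v11: WRITE b=8  (b history now [(1, 0), (3, 13), (4, 11), (11, 8)])
v12: WRITE b=9  (b history now [(1, 0), (3, 13), (4, 11), (11, 8), (12, 9)])
READ a @v4: history=[(2, 9), (5, 3), (9, 12)] -> pick v2 -> 9
READ a @v10: history=[(2, 9), (5, 3), (9, 12)] -> pick v9 -> 12
v13: WRITE a=5  (a history now [(2, 9), (5, 3), (9, 12), (13, 5)])
READ c @v9: history=[(6, 12), (7, 2), (8, 7), (10, 6)] -> pick v8 -> 7
v14: WRITE a=8  (a history now [(2, 9), (5, 3), (9, 12), (13, 5), (14, 8)])
READ a @v4: history=[(2, 9), (5, 3), (9, 12), (13, 5), (14, 8)] -> pick v2 -> 9
v15: WRITE a=2  (a history now [(2, 9), (5, 3), (9, 12), (13, 5), (14, 8), (15, 2)])
v16: WRITE a=13  (a history now [(2, 9), (5, 3), (9, 12), (13, 5), (14, 8), (15, 2), (16, 13)])
v17: WRITE c=3  (c history now [(6, 12), (7, 2), (8, 7), (10, 6), (17, 3)])
v18: WRITE c=4  (c history now [(6, 12), (7, 2), (8, 7), (10, 6), (17, 3), (18, 4)])
v19: WRITE c=3  (c history now [(6, 12), (7, 2), (8, 7), (10, 6), (17, 3), (18, 4), (19, 3)])
v20: WRITE c=0  (c history now [(6, 12), (7, 2), (8, 7), (10, 6), (17, 3), (18, 4), (19, 3), (20, 0)])
v21: WRITE c=12  (c history now [(6, 12), (7, 2), (8, 7), (10, 6), (17, 3), (18, 4), (19, 3), (20, 0), (21, 12)])
Read results in order: ['NONE', 'NONE', 'NONE', '0', 'NONE', '9', '9', '12', '7', '9']
NONE count = 4

Answer: 4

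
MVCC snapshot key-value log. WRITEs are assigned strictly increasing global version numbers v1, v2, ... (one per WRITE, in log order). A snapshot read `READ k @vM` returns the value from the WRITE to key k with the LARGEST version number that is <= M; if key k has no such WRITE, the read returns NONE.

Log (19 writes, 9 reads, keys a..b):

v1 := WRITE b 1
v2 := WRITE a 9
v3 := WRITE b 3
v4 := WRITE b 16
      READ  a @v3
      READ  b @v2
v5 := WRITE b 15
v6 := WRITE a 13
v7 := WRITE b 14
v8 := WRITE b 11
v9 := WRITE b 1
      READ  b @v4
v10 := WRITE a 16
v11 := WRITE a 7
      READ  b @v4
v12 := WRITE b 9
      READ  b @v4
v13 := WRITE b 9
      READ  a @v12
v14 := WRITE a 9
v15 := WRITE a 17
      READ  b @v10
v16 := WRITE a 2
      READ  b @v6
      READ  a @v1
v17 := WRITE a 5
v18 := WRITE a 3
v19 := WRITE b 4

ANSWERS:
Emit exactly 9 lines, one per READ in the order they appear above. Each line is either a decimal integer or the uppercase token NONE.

v1: WRITE b=1  (b history now [(1, 1)])
v2: WRITE a=9  (a history now [(2, 9)])
v3: WRITE b=3  (b history now [(1, 1), (3, 3)])
v4: WRITE b=16  (b history now [(1, 1), (3, 3), (4, 16)])
READ a @v3: history=[(2, 9)] -> pick v2 -> 9
READ b @v2: history=[(1, 1), (3, 3), (4, 16)] -> pick v1 -> 1
v5: WRITE b=15  (b history now [(1, 1), (3, 3), (4, 16), (5, 15)])
v6: WRITE a=13  (a history now [(2, 9), (6, 13)])
v7: WRITE b=14  (b history now [(1, 1), (3, 3), (4, 16), (5, 15), (7, 14)])
v8: WRITE b=11  (b history now [(1, 1), (3, 3), (4, 16), (5, 15), (7, 14), (8, 11)])
v9: WRITE b=1  (b history now [(1, 1), (3, 3), (4, 16), (5, 15), (7, 14), (8, 11), (9, 1)])
READ b @v4: history=[(1, 1), (3, 3), (4, 16), (5, 15), (7, 14), (8, 11), (9, 1)] -> pick v4 -> 16
v10: WRITE a=16  (a history now [(2, 9), (6, 13), (10, 16)])
v11: WRITE a=7  (a history now [(2, 9), (6, 13), (10, 16), (11, 7)])
READ b @v4: history=[(1, 1), (3, 3), (4, 16), (5, 15), (7, 14), (8, 11), (9, 1)] -> pick v4 -> 16
v12: WRITE b=9  (b history now [(1, 1), (3, 3), (4, 16), (5, 15), (7, 14), (8, 11), (9, 1), (12, 9)])
READ b @v4: history=[(1, 1), (3, 3), (4, 16), (5, 15), (7, 14), (8, 11), (9, 1), (12, 9)] -> pick v4 -> 16
v13: WRITE b=9  (b history now [(1, 1), (3, 3), (4, 16), (5, 15), (7, 14), (8, 11), (9, 1), (12, 9), (13, 9)])
READ a @v12: history=[(2, 9), (6, 13), (10, 16), (11, 7)] -> pick v11 -> 7
v14: WRITE a=9  (a history now [(2, 9), (6, 13), (10, 16), (11, 7), (14, 9)])
v15: WRITE a=17  (a history now [(2, 9), (6, 13), (10, 16), (11, 7), (14, 9), (15, 17)])
READ b @v10: history=[(1, 1), (3, 3), (4, 16), (5, 15), (7, 14), (8, 11), (9, 1), (12, 9), (13, 9)] -> pick v9 -> 1
v16: WRITE a=2  (a history now [(2, 9), (6, 13), (10, 16), (11, 7), (14, 9), (15, 17), (16, 2)])
READ b @v6: history=[(1, 1), (3, 3), (4, 16), (5, 15), (7, 14), (8, 11), (9, 1), (12, 9), (13, 9)] -> pick v5 -> 15
READ a @v1: history=[(2, 9), (6, 13), (10, 16), (11, 7), (14, 9), (15, 17), (16, 2)] -> no version <= 1 -> NONE
v17: WRITE a=5  (a history now [(2, 9), (6, 13), (10, 16), (11, 7), (14, 9), (15, 17), (16, 2), (17, 5)])
v18: WRITE a=3  (a history now [(2, 9), (6, 13), (10, 16), (11, 7), (14, 9), (15, 17), (16, 2), (17, 5), (18, 3)])
v19: WRITE b=4  (b history now [(1, 1), (3, 3), (4, 16), (5, 15), (7, 14), (8, 11), (9, 1), (12, 9), (13, 9), (19, 4)])

Answer: 9
1
16
16
16
7
1
15
NONE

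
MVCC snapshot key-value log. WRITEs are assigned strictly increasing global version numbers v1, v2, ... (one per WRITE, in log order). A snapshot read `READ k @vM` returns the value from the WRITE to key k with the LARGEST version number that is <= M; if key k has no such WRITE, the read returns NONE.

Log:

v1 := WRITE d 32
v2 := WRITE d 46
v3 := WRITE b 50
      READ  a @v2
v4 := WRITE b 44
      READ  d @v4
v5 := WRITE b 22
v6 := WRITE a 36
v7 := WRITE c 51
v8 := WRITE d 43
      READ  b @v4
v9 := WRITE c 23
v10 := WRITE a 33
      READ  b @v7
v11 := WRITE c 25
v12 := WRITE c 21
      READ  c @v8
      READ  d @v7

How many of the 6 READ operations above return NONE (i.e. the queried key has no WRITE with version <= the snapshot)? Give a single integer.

Answer: 1

Derivation:
v1: WRITE d=32  (d history now [(1, 32)])
v2: WRITE d=46  (d history now [(1, 32), (2, 46)])
v3: WRITE b=50  (b history now [(3, 50)])
READ a @v2: history=[] -> no version <= 2 -> NONE
v4: WRITE b=44  (b history now [(3, 50), (4, 44)])
READ d @v4: history=[(1, 32), (2, 46)] -> pick v2 -> 46
v5: WRITE b=22  (b history now [(3, 50), (4, 44), (5, 22)])
v6: WRITE a=36  (a history now [(6, 36)])
v7: WRITE c=51  (c history now [(7, 51)])
v8: WRITE d=43  (d history now [(1, 32), (2, 46), (8, 43)])
READ b @v4: history=[(3, 50), (4, 44), (5, 22)] -> pick v4 -> 44
v9: WRITE c=23  (c history now [(7, 51), (9, 23)])
v10: WRITE a=33  (a history now [(6, 36), (10, 33)])
READ b @v7: history=[(3, 50), (4, 44), (5, 22)] -> pick v5 -> 22
v11: WRITE c=25  (c history now [(7, 51), (9, 23), (11, 25)])
v12: WRITE c=21  (c history now [(7, 51), (9, 23), (11, 25), (12, 21)])
READ c @v8: history=[(7, 51), (9, 23), (11, 25), (12, 21)] -> pick v7 -> 51
READ d @v7: history=[(1, 32), (2, 46), (8, 43)] -> pick v2 -> 46
Read results in order: ['NONE', '46', '44', '22', '51', '46']
NONE count = 1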